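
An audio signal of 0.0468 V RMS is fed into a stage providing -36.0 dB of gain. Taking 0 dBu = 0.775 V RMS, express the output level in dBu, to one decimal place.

-60.4 dBu

Input level: 20·log₁₀(0.0468/0.775) = -24.38 dBu.
Output: -24.38 − 36.0 = -60.4 dBu.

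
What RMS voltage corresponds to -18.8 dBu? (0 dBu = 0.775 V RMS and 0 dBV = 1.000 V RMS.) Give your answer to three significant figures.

0.0890 V

V = 0.775 V × 10^(-18.8/20).
= 0.775 × 0.1148 = 0.0890 V.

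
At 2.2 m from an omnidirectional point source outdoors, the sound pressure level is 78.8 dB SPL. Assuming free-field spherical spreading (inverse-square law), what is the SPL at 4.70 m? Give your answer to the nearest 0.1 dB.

72.2 dB SPL

Inverse-square spreading gives ΔL = −20·log₁₀(d₂/d₁).
ΔL = −20·log₁₀(4.70/2.2) = -6.59 dB, so L₂ = 78.8 + (-6.59) = 72.2 dB SPL.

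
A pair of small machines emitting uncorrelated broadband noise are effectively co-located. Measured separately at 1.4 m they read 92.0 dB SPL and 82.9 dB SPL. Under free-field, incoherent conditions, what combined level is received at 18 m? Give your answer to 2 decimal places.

Combined at 1.4 m: 10·log₁₀(10^(92.0/10)+10^(82.9/10)) = 92.504 dB SPL.
Then apply −20·log₁₀(18/1.4) = -22.183 dB → 70.32 dB SPL.

70.32 dB SPL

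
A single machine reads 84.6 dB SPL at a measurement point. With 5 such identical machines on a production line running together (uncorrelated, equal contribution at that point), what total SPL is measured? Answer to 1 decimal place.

91.6 dB SPL

5 equal incoherent sources raise the level by 10·log₁₀(5) = 6.99 dB.
L_total = 84.6 + 6.99 = 91.6 dB SPL.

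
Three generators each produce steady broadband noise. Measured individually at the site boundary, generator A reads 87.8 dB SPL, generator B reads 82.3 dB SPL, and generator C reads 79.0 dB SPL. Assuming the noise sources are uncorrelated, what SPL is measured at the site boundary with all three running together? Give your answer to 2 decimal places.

89.30 dB SPL

Uncorrelated sources add in intensity (power), not in dB.
L_total = 10·log₁₀(10^(87.8/10) + 10^(82.3/10) + 10^(79.0/10)) = 10·log₁₀(851800000) = 89.30 dB SPL.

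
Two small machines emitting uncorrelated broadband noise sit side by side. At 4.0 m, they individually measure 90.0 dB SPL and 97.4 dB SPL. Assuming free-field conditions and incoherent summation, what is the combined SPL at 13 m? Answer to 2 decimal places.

Combined at 4.0 m: 10·log₁₀(10^(90.0/10)+10^(97.4/10)) = 98.126 dB SPL.
Then apply −20·log₁₀(13/4.0) = -10.238 dB → 87.89 dB SPL.

87.89 dB SPL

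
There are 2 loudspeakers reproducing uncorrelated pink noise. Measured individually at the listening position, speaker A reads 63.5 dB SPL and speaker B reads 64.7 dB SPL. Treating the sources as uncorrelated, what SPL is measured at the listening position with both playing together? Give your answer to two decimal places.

67.15 dB SPL

Incoherent sources sum as intensities:
L_total = 10·log₁₀(10^(63.5/10) + 10^(64.7/10)) = 10·log₁₀(5190000) = 67.15 dB SPL.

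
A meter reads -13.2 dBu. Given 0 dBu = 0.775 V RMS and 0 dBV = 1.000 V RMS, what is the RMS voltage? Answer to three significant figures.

V = 0.775 V × 10^(-13.2/20).
= 0.775 × 0.2188 = 0.170 V.

0.170 V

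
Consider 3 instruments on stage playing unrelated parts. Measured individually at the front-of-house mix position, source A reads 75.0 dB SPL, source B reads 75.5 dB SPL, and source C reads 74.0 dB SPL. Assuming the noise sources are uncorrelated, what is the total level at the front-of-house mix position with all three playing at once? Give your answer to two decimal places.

79.65 dB SPL

Uncorrelated sources add in intensity (power), not in dB.
L_total = 10·log₁₀(10^(75.0/10) + 10^(75.5/10) + 10^(74.0/10)) = 10·log₁₀(92220000) = 79.65 dB SPL.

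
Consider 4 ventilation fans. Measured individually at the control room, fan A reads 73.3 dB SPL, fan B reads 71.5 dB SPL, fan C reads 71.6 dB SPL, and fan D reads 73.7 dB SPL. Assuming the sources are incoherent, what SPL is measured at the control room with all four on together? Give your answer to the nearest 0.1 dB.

Add the sources as powers (linear), then convert back to dB:
L_total = 10·log₁₀(10^(73.3/10) + 10^(71.5/10) + 10^(71.6/10) + 10^(73.7/10)) = 10·log₁₀(73400000) = 78.7 dB SPL.

78.7 dB SPL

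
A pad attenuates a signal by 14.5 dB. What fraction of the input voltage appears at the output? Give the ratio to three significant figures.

0.188

Voltage ratio = 10^(dB/20).
10^(-14.5/20) = 10^(-0.7250) = 0.188.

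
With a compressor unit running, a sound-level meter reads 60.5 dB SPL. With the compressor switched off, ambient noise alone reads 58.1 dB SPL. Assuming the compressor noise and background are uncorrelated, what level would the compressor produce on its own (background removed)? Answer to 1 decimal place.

Background correction is a power subtraction:
L_src = 10·log₁₀(10^(60.5/10) − 10^(58.1/10)) = 10·log₁₀(476400) = 56.8 dB SPL.

56.8 dB SPL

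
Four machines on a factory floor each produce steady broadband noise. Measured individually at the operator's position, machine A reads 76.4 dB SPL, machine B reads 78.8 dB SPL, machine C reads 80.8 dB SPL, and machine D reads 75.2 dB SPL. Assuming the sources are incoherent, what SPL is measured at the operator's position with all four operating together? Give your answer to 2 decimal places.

84.36 dB SPL

Add the sources as powers (linear), then convert back to dB:
L_total = 10·log₁₀(10^(76.4/10) + 10^(78.8/10) + 10^(80.8/10) + 10^(75.2/10)) = 10·log₁₀(272800000) = 84.36 dB SPL.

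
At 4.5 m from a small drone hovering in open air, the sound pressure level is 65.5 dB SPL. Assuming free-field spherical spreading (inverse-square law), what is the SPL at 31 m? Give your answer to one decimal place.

48.7 dB SPL

For a point source in a free field, ΔL = −20·log₁₀(d₂/d₁).
ΔL = −20·log₁₀(31/4.5) = -16.76 dB, so L₂ = 65.5 + (-16.76) = 48.7 dB SPL.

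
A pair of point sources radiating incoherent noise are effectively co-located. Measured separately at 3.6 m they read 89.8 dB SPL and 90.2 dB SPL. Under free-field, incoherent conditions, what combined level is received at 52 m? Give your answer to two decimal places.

Combined at 3.6 m: 10·log₁₀(10^(89.8/10)+10^(90.2/10)) = 93.015 dB SPL.
Then apply −20·log₁₀(52/3.6) = -23.194 dB → 69.82 dB SPL.

69.82 dB SPL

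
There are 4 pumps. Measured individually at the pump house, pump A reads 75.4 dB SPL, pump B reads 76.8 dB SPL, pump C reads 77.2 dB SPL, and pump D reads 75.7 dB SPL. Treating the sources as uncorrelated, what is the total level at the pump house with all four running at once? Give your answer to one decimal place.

Incoherent sources sum as intensities:
L_total = 10·log₁₀(10^(75.4/10) + 10^(76.8/10) + 10^(77.2/10) + 10^(75.7/10)) = 10·log₁₀(172200000) = 82.4 dB SPL.

82.4 dB SPL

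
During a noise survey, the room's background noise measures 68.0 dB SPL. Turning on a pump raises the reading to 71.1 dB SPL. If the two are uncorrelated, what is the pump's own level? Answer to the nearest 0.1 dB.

Subtract intensities: L_src = 10·log₁₀(10^(L_total/10) − 10^(L_bg/10)).
L_src = 10·log₁₀(10^(71.1/10) − 10^(68.0/10)) = 10·log₁₀(6573000) = 68.2 dB SPL.

68.2 dB SPL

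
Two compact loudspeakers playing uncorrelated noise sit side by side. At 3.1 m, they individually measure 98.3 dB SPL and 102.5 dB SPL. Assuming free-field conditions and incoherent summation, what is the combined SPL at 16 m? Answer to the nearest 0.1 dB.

89.6 dB SPL

Combined at 3.1 m: 10·log₁₀(10^(98.3/10)+10^(102.5/10)) = 103.90 dB SPL.
Then apply −20·log₁₀(16/3.1) = -14.26 dB → 89.6 dB SPL.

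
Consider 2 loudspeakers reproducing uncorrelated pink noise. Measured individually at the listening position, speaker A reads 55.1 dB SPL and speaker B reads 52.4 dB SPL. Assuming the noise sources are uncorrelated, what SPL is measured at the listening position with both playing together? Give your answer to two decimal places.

56.97 dB SPL

Incoherent sources sum as intensities:
L_total = 10·log₁₀(10^(55.1/10) + 10^(52.4/10)) = 10·log₁₀(497400) = 56.97 dB SPL.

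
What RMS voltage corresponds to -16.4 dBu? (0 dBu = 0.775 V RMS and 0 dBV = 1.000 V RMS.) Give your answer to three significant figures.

0.117 V

V = 0.775 V × 10^(-16.4/20).
= 0.775 × 0.1514 = 0.117 V.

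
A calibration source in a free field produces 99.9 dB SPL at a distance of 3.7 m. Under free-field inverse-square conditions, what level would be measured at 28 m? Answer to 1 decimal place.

Inverse-square spreading gives ΔL = −20·log₁₀(d₂/d₁).
ΔL = −20·log₁₀(28/3.7) = -17.58 dB, so L₂ = 99.9 + (-17.58) = 82.3 dB SPL.

82.3 dB SPL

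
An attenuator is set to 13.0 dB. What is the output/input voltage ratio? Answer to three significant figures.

0.224

Voltage ratio = 10^(dB/20).
10^(-13.0/20) = 10^(-0.6500) = 0.224.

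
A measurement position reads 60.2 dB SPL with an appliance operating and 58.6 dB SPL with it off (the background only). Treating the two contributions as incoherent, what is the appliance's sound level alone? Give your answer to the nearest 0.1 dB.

Background correction is a power subtraction:
L_src = 10·log₁₀(10^(60.2/10) − 10^(58.6/10)) = 10·log₁₀(322700) = 55.1 dB SPL.

55.1 dB SPL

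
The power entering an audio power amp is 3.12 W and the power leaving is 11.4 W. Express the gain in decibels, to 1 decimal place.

For a power ratio, dB = 10·log₁₀(P₂/P₁).
10·log₁₀(11.4/3.12) = 10·log₁₀(3.654) = 5.6 dB.

5.6 dB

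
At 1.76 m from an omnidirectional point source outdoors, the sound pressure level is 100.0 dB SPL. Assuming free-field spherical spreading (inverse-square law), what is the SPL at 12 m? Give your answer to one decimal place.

83.3 dB SPL

For a point source in a free field, ΔL = −20·log₁₀(d₂/d₁).
ΔL = −20·log₁₀(12/1.76) = -16.67 dB, so L₂ = 100.0 + (-16.67) = 83.3 dB SPL.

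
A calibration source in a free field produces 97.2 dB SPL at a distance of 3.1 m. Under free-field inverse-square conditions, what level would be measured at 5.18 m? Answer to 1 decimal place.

For a point source in a free field, ΔL = −20·log₁₀(d₂/d₁).
ΔL = −20·log₁₀(5.18/3.1) = -4.46 dB, so L₂ = 97.2 + (-4.46) = 92.7 dB SPL.

92.7 dB SPL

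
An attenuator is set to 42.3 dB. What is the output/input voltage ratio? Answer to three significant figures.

0.00767

Voltage ratio = 10^(dB/20).
10^(-42.3/20) = 10^(-2.115) = 0.00767.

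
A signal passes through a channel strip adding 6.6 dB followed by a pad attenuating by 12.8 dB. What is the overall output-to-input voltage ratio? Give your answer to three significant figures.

0.490

Net gain = 6.6 + (−12.8) = -6.2 dB.
Voltage ratio = 10^(-6.2/20) = 0.490.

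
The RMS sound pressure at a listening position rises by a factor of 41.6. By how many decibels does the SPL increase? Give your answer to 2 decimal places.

32.38 dB

SPL change from a pressure ratio uses the 20·log₁₀ form:
20·log₁₀(41.6) = 32.38 dB.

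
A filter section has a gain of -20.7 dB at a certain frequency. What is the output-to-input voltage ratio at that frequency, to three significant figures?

Voltage ratio = 10^(dB/20).
10^(-20.7/20) = 10^(-1.035) = 0.0923.

0.0923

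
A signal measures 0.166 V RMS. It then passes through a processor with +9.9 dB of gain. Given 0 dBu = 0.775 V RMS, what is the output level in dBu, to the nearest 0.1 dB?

Input level: 20·log₁₀(0.166/0.775) = -13.38 dBu.
Output: -13.38 + 9.9 = -3.5 dBu.

-3.5 dBu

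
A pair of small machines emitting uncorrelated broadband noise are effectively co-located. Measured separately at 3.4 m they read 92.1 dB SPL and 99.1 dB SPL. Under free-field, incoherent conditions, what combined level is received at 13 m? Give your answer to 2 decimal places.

88.24 dB SPL

Combined at 3.4 m: 10·log₁₀(10^(92.1/10)+10^(99.1/10)) = 99.890 dB SPL.
Then apply −20·log₁₀(13/3.4) = -11.649 dB → 88.24 dB SPL.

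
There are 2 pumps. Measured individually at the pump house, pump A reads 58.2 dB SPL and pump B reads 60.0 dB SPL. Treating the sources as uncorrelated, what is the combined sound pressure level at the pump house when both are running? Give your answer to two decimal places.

Incoherent sources sum as intensities:
L_total = 10·log₁₀(10^(58.2/10) + 10^(60.0/10)) = 10·log₁₀(1661000) = 62.20 dB SPL.

62.20 dB SPL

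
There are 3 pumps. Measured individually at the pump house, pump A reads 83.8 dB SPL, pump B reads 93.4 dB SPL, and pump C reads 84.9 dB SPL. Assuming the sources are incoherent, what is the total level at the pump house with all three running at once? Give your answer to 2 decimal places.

94.37 dB SPL

Uncorrelated sources add in intensity (power), not in dB.
L_total = 10·log₁₀(10^(83.8/10) + 10^(93.4/10) + 10^(84.9/10)) = 10·log₁₀(2737000000) = 94.37 dB SPL.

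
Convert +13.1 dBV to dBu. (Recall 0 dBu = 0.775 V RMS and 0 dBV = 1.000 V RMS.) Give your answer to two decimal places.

+15.31 dBu

The offset between the scales is 20·log₁₀(0.775/1.000) = −2.214 dB.
So dBu = +13.1 + 2.214 = +15.31 dBu.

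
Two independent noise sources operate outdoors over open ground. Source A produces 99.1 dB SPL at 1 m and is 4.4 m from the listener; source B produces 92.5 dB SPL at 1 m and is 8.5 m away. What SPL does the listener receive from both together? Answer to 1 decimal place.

86.5 dB SPL

At the listener: L_A = 99.1 − 20·log₁₀(4.4) = 86.23 dB; L_B = 92.5 − 20·log₁₀(8.5) = 73.91 dB.
Combined: 10·log₁₀(10^(86.23/10)+10^(73.91/10)) = 86.5 dB SPL.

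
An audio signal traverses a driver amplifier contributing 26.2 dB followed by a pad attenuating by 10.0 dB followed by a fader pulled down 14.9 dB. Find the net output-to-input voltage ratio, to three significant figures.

Net gain = 26.2 + (−10.0) + (−14.9) = 1.3 dB.
Voltage ratio = 10^(1.3/20) = 1.16.

1.16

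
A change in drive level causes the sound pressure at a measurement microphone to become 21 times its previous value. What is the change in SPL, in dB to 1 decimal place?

26.4 dB

Sound pressure is an amplitude quantity: ΔL = 20·log₁₀(p₂/p₁).
20·log₁₀(21) = 26.4 dB.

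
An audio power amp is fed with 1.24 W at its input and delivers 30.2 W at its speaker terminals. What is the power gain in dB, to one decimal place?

13.9 dB

Power is a power quantity, so gain = 10·log₁₀(P_out/P_in).
10·log₁₀(30.2/1.24) = 10·log₁₀(24.35) = 13.9 dB.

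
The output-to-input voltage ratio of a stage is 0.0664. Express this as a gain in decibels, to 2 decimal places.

-23.56 dB

Voltage is an amplitude quantity, so gain = 20·log₁₀(V_out/V_in).
20·log₁₀(0.0664) = -23.56 dB.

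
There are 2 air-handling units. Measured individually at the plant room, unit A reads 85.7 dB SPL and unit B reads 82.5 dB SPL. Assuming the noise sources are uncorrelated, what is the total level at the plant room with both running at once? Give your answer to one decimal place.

Uncorrelated sources add in intensity (power), not in dB.
L_total = 10·log₁₀(10^(85.7/10) + 10^(82.5/10)) = 10·log₁₀(549400000) = 87.4 dB SPL.

87.4 dB SPL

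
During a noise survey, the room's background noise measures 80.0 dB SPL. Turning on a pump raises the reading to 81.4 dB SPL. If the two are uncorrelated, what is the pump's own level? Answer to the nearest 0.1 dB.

Background correction is a power subtraction:
L_src = 10·log₁₀(10^(81.4/10) − 10^(80.0/10)) = 10·log₁₀(38040000) = 75.8 dB SPL.

75.8 dB SPL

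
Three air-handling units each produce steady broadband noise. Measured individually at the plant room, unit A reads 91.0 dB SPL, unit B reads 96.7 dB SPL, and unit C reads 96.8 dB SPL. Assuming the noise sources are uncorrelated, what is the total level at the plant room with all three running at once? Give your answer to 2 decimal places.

Add the sources as powers (linear), then convert back to dB:
L_total = 10·log₁₀(10^(91.0/10) + 10^(96.7/10) + 10^(96.8/10)) = 10·log₁₀(10723000000) = 100.30 dB SPL.

100.30 dB SPL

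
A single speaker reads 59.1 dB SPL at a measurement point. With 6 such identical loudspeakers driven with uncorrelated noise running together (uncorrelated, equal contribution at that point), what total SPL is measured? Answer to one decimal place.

6 equal incoherent sources raise the level by 10·log₁₀(6) = 7.78 dB.
L_total = 59.1 + 7.78 = 66.9 dB SPL.

66.9 dB SPL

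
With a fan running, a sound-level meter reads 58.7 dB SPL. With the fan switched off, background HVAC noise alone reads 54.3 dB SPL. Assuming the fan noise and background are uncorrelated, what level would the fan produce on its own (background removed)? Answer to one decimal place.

56.7 dB SPL

Remove the background by subtracting linear intensities:
L_src = 10·log₁₀(10^(58.7/10) − 10^(54.3/10)) = 10·log₁₀(472200) = 56.7 dB SPL.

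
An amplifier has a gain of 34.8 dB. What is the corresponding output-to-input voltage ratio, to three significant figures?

55.0

Voltage ratio = 10^(dB/20).
10^(34.8/20) = 10^(1.740) = 55.0.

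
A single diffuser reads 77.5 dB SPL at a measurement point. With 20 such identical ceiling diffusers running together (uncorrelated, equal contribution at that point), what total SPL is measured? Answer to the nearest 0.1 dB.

20 equal incoherent sources raise the level by 10·log₁₀(20) = 13.01 dB.
L_total = 77.5 + 13.01 = 90.5 dB SPL.

90.5 dB SPL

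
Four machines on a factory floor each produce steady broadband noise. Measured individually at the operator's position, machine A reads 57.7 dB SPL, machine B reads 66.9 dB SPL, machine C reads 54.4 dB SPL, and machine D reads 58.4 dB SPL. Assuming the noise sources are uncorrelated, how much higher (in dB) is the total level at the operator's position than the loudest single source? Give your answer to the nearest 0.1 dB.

1.2 dB

Uncorrelated sources add in intensity (power), not in dB.
L_total = 10·log₁₀(10^(57.7/10) + 10^(66.9/10) + 10^(54.4/10) + 10^(58.4/10)) = 68.10 dB SPL.
Excess over the loudest (66.9 dB): 68.10 − 66.9 = 1.2 dB.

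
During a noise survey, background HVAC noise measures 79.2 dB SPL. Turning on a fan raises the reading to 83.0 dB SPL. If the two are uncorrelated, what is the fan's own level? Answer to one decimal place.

80.7 dB SPL

Subtract intensities: L_src = 10·log₁₀(10^(L_total/10) − 10^(L_bg/10)).
L_src = 10·log₁₀(10^(83.0/10) − 10^(79.2/10)) = 10·log₁₀(116300000) = 80.7 dB SPL.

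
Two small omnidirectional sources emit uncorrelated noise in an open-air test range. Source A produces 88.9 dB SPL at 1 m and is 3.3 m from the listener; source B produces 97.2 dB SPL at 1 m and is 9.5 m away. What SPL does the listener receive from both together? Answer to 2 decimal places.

At the listener: L_A = 88.9 − 20·log₁₀(3.3) = 78.530 dB; L_B = 97.2 − 20·log₁₀(9.5) = 77.646 dB.
Combined: 10·log₁₀(10^(78.530/10)+10^(77.646/10)) = 81.12 dB SPL.

81.12 dB SPL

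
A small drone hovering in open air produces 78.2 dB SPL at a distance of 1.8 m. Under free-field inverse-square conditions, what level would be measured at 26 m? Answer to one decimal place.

For a point source in a free field, ΔL = −20·log₁₀(d₂/d₁).
ΔL = −20·log₁₀(26/1.8) = -23.19 dB, so L₂ = 78.2 + (-23.19) = 55.0 dB SPL.

55.0 dB SPL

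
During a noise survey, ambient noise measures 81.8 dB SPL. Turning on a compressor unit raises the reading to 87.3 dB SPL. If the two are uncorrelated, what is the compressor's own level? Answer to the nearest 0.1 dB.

Remove the background by subtracting linear intensities:
L_src = 10·log₁₀(10^(87.3/10) − 10^(81.8/10)) = 10·log₁₀(385700000) = 85.9 dB SPL.

85.9 dB SPL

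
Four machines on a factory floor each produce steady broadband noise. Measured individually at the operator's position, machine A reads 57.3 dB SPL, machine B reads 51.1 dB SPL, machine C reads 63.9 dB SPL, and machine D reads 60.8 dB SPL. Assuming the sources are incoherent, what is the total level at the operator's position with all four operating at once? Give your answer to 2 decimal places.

Incoherent sources sum as intensities:
L_total = 10·log₁₀(10^(57.3/10) + 10^(51.1/10) + 10^(63.9/10) + 10^(60.8/10)) = 10·log₁₀(4323000) = 66.36 dB SPL.

66.36 dB SPL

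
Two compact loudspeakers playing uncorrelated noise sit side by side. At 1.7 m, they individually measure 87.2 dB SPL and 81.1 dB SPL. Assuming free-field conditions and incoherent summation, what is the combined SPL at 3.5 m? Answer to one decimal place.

Combined at 1.7 m: 10·log₁₀(10^(87.2/10)+10^(81.1/10)) = 88.15 dB SPL.
Then apply −20·log₁₀(3.5/1.7) = -6.27 dB → 81.9 dB SPL.

81.9 dB SPL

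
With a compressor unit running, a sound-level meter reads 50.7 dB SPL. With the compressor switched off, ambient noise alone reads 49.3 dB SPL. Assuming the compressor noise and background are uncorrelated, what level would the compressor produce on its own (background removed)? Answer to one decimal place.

Background correction is a power subtraction:
L_src = 10·log₁₀(10^(50.7/10) − 10^(49.3/10)) = 10·log₁₀(32380) = 45.1 dB SPL.

45.1 dB SPL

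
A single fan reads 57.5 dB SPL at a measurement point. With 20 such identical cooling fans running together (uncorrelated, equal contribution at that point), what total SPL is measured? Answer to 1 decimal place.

20 equal incoherent sources raise the level by 10·log₁₀(20) = 13.01 dB.
L_total = 57.5 + 13.01 = 70.5 dB SPL.

70.5 dB SPL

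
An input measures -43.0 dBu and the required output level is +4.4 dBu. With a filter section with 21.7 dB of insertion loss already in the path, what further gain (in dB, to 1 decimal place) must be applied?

The required make-up gain is the shortfall in the dB sum.
G = +4.4 − (-43.0) + 21.7 = 69.1 dB.

69.1 dB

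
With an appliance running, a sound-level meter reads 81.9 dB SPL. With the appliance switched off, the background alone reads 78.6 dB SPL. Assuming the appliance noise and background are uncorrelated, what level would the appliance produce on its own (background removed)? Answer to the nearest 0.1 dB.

Background correction is a power subtraction:
L_src = 10·log₁₀(10^(81.9/10) − 10^(78.6/10)) = 10·log₁₀(82440000) = 79.2 dB SPL.

79.2 dB SPL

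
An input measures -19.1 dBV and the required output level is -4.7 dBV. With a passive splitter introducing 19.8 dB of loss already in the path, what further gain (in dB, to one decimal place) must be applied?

The required make-up gain is the shortfall in the dB sum.
G = -4.7 − (-19.1) + 19.8 = 34.2 dB.

34.2 dB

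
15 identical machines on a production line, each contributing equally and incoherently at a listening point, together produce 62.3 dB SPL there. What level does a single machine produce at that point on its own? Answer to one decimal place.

15 equal incoherent sources add 10·log₁₀(15) = 11.76 dB over one source.
L_one = 62.3 − 11.76 = 50.5 dB SPL.

50.5 dB SPL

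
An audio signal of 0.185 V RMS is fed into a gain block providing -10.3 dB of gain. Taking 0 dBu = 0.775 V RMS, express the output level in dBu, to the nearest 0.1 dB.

Input level: 20·log₁₀(0.185/0.775) = -12.44 dBu.
Output: -12.44 − 10.3 = -22.7 dBu.

-22.7 dBu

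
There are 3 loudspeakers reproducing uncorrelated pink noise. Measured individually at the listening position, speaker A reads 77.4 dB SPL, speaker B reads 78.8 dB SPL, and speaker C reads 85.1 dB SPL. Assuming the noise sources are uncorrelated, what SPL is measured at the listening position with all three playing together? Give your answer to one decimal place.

Add the sources as powers (linear), then convert back to dB:
L_total = 10·log₁₀(10^(77.4/10) + 10^(78.8/10) + 10^(85.1/10)) = 10·log₁₀(454400000) = 86.6 dB SPL.

86.6 dB SPL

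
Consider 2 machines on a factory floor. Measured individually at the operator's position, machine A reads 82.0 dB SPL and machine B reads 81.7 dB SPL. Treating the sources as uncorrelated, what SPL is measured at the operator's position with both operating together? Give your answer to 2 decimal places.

84.86 dB SPL

Add the sources as powers (linear), then convert back to dB:
L_total = 10·log₁₀(10^(82.0/10) + 10^(81.7/10)) = 10·log₁₀(306400000) = 84.86 dB SPL.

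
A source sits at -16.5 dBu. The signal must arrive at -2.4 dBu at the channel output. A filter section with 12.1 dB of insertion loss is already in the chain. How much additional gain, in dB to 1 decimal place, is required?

The required make-up gain is the shortfall in the dB sum.
G = -2.4 − (-16.5) + 12.1 = 26.2 dB.

26.2 dB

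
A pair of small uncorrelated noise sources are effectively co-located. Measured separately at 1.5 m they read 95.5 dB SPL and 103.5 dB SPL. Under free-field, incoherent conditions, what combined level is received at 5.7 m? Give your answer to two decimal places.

92.54 dB SPL

Combined at 1.5 m: 10·log₁₀(10^(95.5/10)+10^(103.5/10)) = 104.139 dB SPL.
Then apply −20·log₁₀(5.7/1.5) = -11.596 dB → 92.54 dB SPL.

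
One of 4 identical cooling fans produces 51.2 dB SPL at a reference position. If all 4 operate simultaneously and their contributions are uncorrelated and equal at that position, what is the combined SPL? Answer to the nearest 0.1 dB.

4 equal incoherent sources raise the level by 10·log₁₀(4) = 6.02 dB.
L_total = 51.2 + 6.02 = 57.2 dB SPL.

57.2 dB SPL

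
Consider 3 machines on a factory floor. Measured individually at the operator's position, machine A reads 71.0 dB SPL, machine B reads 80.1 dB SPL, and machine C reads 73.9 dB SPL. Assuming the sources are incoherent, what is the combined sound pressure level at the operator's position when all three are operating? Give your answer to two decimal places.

81.44 dB SPL

Incoherent sources sum as intensities:
L_total = 10·log₁₀(10^(71.0/10) + 10^(80.1/10) + 10^(73.9/10)) = 10·log₁₀(139500000) = 81.44 dB SPL.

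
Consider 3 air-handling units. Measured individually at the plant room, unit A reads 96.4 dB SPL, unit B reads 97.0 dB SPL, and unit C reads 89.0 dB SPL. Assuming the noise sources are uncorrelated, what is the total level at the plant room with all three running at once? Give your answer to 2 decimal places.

100.07 dB SPL

Add the sources as powers (linear), then convert back to dB:
L_total = 10·log₁₀(10^(96.4/10) + 10^(97.0/10) + 10^(89.0/10)) = 10·log₁₀(10171000000) = 100.07 dB SPL.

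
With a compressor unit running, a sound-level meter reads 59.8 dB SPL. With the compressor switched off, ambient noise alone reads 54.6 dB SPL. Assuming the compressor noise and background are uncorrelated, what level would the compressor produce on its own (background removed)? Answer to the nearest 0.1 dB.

58.2 dB SPL

Subtract intensities: L_src = 10·log₁₀(10^(L_total/10) − 10^(L_bg/10)).
L_src = 10·log₁₀(10^(59.8/10) − 10^(54.6/10)) = 10·log₁₀(666600) = 58.2 dB SPL.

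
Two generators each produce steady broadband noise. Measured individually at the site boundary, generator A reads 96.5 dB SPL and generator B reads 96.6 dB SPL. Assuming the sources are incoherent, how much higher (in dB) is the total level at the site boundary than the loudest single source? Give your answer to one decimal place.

Uncorrelated sources add in intensity (power), not in dB.
L_total = 10·log₁₀(10^(96.5/10) + 10^(96.6/10)) = 99.56 dB SPL.
Excess over the loudest (96.6 dB): 99.56 − 96.6 = 3.0 dB.

3.0 dB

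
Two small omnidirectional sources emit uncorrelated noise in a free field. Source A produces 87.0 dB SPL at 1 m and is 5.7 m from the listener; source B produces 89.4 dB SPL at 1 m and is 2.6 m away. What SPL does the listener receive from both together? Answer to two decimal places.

At the listener: L_A = 87.0 − 20·log₁₀(5.7) = 71.883 dB; L_B = 89.4 − 20·log₁₀(2.6) = 81.101 dB.
Combined: 10·log₁₀(10^(71.883/10)+10^(81.101/10)) = 81.59 dB SPL.

81.59 dB SPL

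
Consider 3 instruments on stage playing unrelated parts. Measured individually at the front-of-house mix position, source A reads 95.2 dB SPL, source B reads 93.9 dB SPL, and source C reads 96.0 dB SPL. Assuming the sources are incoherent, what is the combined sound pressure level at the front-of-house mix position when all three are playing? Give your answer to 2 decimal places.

Add the sources as powers (linear), then convert back to dB:
L_total = 10·log₁₀(10^(95.2/10) + 10^(93.9/10) + 10^(96.0/10)) = 10·log₁₀(9747000000) = 99.89 dB SPL.

99.89 dB SPL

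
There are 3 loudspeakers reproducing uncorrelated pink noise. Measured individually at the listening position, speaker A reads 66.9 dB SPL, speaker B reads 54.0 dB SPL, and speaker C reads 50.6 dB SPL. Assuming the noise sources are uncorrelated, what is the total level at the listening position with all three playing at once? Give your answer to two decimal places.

Add the sources as powers (linear), then convert back to dB:
L_total = 10·log₁₀(10^(66.9/10) + 10^(54.0/10) + 10^(50.6/10)) = 10·log₁₀(5264000) = 67.21 dB SPL.

67.21 dB SPL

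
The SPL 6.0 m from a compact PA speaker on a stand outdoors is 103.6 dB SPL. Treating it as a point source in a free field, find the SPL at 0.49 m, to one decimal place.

For a point source in a free field, ΔL = −20·log₁₀(d₂/d₁).
ΔL = −20·log₁₀(0.49/6.0) = 21.76 dB, so L₂ = 103.6 + (21.76) = 125.4 dB SPL.

125.4 dB SPL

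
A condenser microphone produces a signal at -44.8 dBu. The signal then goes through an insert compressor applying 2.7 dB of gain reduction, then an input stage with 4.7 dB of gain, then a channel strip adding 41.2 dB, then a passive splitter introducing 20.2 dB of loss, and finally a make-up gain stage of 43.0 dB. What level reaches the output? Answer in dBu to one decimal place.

+21.2 dBu

Cascaded gains and losses add directly in dB.
-44.8 − 2.7 + 4.7 + 41.2 − 20.2 + 43.0 = +21.2 dBu.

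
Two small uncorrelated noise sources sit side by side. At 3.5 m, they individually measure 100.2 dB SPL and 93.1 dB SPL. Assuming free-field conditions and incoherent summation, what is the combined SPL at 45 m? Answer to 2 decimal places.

78.79 dB SPL

Combined at 3.5 m: 10·log₁₀(10^(100.2/10)+10^(93.1/10)) = 100.974 dB SPL.
Then apply −20·log₁₀(45/3.5) = -22.183 dB → 78.79 dB SPL.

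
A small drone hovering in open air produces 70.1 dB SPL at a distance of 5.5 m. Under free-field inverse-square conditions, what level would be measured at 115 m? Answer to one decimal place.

43.7 dB SPL

Free-field point source: level drops by 20·log₁₀ of the distance ratio.
ΔL = −20·log₁₀(115/5.5) = -26.41 dB, so L₂ = 70.1 + (-26.41) = 43.7 dB SPL.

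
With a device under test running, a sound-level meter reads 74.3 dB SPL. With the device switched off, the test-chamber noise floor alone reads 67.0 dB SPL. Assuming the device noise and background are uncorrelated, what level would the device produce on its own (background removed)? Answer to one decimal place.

Background correction is a power subtraction:
L_src = 10·log₁₀(10^(74.3/10) − 10^(67.0/10)) = 10·log₁₀(21900000) = 73.4 dB SPL.

73.4 dB SPL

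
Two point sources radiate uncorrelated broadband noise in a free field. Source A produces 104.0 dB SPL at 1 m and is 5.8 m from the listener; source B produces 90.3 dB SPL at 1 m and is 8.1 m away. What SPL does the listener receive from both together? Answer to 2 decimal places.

88.83 dB SPL

At the listener: L_A = 104.0 − 20·log₁₀(5.8) = 88.731 dB; L_B = 90.3 − 20·log₁₀(8.1) = 72.130 dB.
Combined: 10·log₁₀(10^(88.731/10)+10^(72.130/10)) = 88.83 dB SPL.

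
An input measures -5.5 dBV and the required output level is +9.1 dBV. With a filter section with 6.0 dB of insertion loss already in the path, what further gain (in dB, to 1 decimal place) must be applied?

The required make-up gain is the shortfall in the dB sum.
G = +9.1 − (-5.5) + 6.0 = 20.6 dB.

20.6 dB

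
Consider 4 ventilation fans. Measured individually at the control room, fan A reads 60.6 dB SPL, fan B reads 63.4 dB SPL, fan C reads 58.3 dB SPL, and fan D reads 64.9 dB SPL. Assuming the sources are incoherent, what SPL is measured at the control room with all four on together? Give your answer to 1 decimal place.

Add the sources as powers (linear), then convert back to dB:
L_total = 10·log₁₀(10^(60.6/10) + 10^(63.4/10) + 10^(58.3/10) + 10^(64.9/10)) = 10·log₁₀(7102000) = 68.5 dB SPL.

68.5 dB SPL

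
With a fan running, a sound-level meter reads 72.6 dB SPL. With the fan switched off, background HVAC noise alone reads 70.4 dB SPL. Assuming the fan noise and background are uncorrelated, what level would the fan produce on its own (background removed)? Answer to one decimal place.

68.6 dB SPL

Subtract intensities: L_src = 10·log₁₀(10^(L_total/10) − 10^(L_bg/10)).
L_src = 10·log₁₀(10^(72.6/10) − 10^(70.4/10)) = 10·log₁₀(7232000) = 68.6 dB SPL.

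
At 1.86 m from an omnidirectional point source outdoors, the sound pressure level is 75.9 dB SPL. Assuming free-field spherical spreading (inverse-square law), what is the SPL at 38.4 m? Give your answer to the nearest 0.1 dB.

49.6 dB SPL

For a point source in a free field, ΔL = −20·log₁₀(d₂/d₁).
ΔL = −20·log₁₀(38.4/1.86) = -26.30 dB, so L₂ = 75.9 + (-26.30) = 49.6 dB SPL.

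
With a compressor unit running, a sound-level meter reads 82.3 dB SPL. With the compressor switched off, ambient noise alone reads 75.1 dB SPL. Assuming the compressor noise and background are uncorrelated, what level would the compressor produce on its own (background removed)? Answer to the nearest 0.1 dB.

Remove the background by subtracting linear intensities:
L_src = 10·log₁₀(10^(82.3/10) − 10^(75.1/10)) = 10·log₁₀(137500000) = 81.4 dB SPL.

81.4 dB SPL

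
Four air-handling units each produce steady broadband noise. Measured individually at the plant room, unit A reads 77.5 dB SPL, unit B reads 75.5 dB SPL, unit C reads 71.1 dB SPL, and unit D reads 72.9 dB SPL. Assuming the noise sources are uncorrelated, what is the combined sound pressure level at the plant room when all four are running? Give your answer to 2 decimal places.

Add the sources as powers (linear), then convert back to dB:
L_total = 10·log₁₀(10^(77.5/10) + 10^(75.5/10) + 10^(71.1/10) + 10^(72.9/10)) = 10·log₁₀(124100000) = 80.94 dB SPL.

80.94 dB SPL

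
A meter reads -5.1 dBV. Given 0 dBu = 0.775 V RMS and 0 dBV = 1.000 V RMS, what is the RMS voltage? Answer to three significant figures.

V = 1.000 V × 10^(-5.1/20).
= 1.000 × 0.5559 = 0.556 V.

0.556 V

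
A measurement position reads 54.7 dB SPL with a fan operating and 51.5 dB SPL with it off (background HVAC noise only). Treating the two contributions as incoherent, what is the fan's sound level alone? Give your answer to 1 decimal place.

51.9 dB SPL

Background correction is a power subtraction:
L_src = 10·log₁₀(10^(54.7/10) − 10^(51.5/10)) = 10·log₁₀(153900) = 51.9 dB SPL.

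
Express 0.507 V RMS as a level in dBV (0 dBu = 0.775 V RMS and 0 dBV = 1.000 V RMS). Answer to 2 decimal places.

-5.90 dBV

dBV = 20·log₁₀(V / 1.000 V).
20·log₁₀(0.507/1.000) = -5.90 dBV.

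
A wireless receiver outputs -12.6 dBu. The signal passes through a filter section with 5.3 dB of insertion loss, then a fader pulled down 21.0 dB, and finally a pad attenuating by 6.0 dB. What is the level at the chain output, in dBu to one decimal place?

Cascaded gains and losses add directly in dB.
-12.6 − 5.3 − 21.0 − 6.0 = -44.9 dBu.

-44.9 dBu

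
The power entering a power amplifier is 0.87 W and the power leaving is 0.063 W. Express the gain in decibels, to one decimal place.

-11.4 dB

Power ratio → dB uses the 10·log₁₀ form:
10·log₁₀(0.063/0.87) = 10·log₁₀(0.07241) = -11.4 dB.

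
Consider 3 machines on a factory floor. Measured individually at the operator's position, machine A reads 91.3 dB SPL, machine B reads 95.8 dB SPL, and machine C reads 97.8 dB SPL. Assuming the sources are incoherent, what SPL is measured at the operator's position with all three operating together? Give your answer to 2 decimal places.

Incoherent sources sum as intensities:
L_total = 10·log₁₀(10^(91.3/10) + 10^(95.8/10) + 10^(97.8/10)) = 10·log₁₀(11176000000) = 100.48 dB SPL.

100.48 dB SPL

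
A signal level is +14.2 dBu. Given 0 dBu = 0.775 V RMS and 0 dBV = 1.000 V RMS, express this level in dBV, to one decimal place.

The offset between the scales is 20·log₁₀(0.775/1.000) = −2.214 dB.
So dBV = +14.2 − 2.214 = +12.0 dBV.

+12.0 dBV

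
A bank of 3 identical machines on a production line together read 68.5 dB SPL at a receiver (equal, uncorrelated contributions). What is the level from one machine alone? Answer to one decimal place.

3 equal incoherent sources add 10·log₁₀(3) = 4.77 dB over one source.
L_one = 68.5 − 4.77 = 63.7 dB SPL.

63.7 dB SPL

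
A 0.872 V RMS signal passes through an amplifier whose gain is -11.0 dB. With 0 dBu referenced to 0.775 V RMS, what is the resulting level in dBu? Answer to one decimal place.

-10.0 dBu

Input level: 20·log₁₀(0.872/0.775) = 1.02 dBu.
Output: 1.02 − 11.0 = -10.0 dBu.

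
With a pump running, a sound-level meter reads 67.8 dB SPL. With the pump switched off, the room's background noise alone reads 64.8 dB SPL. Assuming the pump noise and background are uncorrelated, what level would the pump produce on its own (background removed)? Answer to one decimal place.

Remove the background by subtracting linear intensities:
L_src = 10·log₁₀(10^(67.8/10) − 10^(64.8/10)) = 10·log₁₀(3006000) = 64.8 dB SPL.

64.8 dB SPL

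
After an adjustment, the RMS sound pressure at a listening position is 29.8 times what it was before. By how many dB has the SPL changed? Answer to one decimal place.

SPL change from a pressure ratio uses the 20·log₁₀ form:
20·log₁₀(29.8) = 29.5 dB.

29.5 dB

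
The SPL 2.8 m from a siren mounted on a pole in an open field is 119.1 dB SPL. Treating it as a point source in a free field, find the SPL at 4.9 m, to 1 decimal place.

For a point source in a free field, ΔL = −20·log₁₀(d₂/d₁).
ΔL = −20·log₁₀(4.9/2.8) = -4.86 dB, so L₂ = 119.1 + (-4.86) = 114.2 dB SPL.

114.2 dB SPL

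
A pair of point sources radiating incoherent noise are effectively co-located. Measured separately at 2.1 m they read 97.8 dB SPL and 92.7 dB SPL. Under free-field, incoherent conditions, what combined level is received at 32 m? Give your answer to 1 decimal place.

Combined at 2.1 m: 10·log₁₀(10^(97.8/10)+10^(92.7/10)) = 98.97 dB SPL.
Then apply −20·log₁₀(32/2.1) = -23.66 dB → 75.3 dB SPL.

75.3 dB SPL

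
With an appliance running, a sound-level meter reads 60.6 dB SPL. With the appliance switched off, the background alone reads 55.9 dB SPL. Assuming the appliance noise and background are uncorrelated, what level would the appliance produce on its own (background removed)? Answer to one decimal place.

Remove the background by subtracting linear intensities:
L_src = 10·log₁₀(10^(60.6/10) − 10^(55.9/10)) = 10·log₁₀(759100) = 58.8 dB SPL.

58.8 dB SPL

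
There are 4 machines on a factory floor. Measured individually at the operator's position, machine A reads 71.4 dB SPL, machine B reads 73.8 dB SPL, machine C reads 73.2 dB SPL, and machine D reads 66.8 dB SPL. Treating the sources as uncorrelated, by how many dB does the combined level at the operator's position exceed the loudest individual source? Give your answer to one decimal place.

Add the sources as powers (linear), then convert back to dB:
L_total = 10·log₁₀(10^(71.4/10) + 10^(73.8/10) + 10^(73.2/10) + 10^(66.8/10)) = 78.03 dB SPL.
Excess over the loudest (73.8 dB): 78.03 − 73.8 = 4.2 dB.

4.2 dB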